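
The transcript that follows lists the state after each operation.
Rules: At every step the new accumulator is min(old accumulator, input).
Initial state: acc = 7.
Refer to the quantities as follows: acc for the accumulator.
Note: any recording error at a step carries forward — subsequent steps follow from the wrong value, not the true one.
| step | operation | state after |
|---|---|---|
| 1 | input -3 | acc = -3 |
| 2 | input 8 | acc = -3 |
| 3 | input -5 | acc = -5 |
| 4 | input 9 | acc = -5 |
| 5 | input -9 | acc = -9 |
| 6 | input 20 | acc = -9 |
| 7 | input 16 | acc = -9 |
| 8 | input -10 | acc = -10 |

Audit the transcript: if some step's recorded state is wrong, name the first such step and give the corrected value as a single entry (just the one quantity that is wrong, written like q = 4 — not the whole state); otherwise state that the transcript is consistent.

Recomputing the run from the initial state:
step 1: acc = -3
step 2: acc = -3
step 3: acc = -5
step 4: acc = -5
step 5: acc = -9
step 6: acc = -9
step 7: acc = -9
step 8: acc = -10
This matches the transcript at every step.

no error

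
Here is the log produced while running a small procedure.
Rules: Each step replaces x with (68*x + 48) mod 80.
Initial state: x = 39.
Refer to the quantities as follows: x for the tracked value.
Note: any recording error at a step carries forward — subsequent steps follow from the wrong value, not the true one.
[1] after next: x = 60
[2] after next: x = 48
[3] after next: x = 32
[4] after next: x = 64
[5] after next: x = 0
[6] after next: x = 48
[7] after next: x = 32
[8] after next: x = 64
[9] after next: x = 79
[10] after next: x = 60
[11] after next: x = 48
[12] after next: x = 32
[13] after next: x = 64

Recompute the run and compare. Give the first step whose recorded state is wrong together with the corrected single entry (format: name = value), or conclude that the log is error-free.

step 9, x = 0

Step 1: x = (68*39 + 48) mod 80 = 60 — in agreement.
Step 2: x = (68*60 + 48) mod 80 = 48 — same as recorded.
Step 3: x = (68*48 + 48) mod 80 = 32 — matches.
Step 4: x = (68*32 + 48) mod 80 = 64 — consistent with the log.
Step 5: x = (68*64 + 48) mod 80 = 0 — consistent with the log.
Step 6: x = (68*0 + 48) mod 80 = 48 — in agreement.
Step 7: x = (68*48 + 48) mod 80 = 32 — exactly as logged.
Step 8: x = (68*32 + 48) mod 80 = 64 — consistent with the log.
Step 9: x = (68*64 + 48) mod 80 = 0 — this is not what the log shows.
So the first discrepancy is step 9, where the right value is x = 0.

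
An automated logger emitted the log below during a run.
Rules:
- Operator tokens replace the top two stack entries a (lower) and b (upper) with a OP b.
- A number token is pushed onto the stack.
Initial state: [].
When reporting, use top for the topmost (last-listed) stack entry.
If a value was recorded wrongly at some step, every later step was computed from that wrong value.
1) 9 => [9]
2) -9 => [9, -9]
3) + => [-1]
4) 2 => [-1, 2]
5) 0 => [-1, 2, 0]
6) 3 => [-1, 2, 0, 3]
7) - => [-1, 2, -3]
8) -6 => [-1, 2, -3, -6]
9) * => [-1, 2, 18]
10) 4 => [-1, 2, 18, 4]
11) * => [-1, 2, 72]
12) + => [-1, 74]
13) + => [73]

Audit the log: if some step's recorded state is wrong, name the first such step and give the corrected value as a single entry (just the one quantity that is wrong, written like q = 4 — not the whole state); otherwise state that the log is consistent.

step 3, top = 0

Recomputing the run from the initial state:
step 1: [9]
step 2: [9, -9]
step 3: [0]
step 4: [0, 2]
step 5: [0, 2, 0]
step 6: [0, 2, 0, 3]
step 7: [0, 2, -3]
step 8: [0, 2, -3, -6]
step 9: [0, 2, 18]
step 10: [0, 2, 18, 4]
step 11: [0, 2, 72]
step 12: [0, 74]
step 13: [74]
The first disagreement with the log is at step 3, where the value should be top = 0.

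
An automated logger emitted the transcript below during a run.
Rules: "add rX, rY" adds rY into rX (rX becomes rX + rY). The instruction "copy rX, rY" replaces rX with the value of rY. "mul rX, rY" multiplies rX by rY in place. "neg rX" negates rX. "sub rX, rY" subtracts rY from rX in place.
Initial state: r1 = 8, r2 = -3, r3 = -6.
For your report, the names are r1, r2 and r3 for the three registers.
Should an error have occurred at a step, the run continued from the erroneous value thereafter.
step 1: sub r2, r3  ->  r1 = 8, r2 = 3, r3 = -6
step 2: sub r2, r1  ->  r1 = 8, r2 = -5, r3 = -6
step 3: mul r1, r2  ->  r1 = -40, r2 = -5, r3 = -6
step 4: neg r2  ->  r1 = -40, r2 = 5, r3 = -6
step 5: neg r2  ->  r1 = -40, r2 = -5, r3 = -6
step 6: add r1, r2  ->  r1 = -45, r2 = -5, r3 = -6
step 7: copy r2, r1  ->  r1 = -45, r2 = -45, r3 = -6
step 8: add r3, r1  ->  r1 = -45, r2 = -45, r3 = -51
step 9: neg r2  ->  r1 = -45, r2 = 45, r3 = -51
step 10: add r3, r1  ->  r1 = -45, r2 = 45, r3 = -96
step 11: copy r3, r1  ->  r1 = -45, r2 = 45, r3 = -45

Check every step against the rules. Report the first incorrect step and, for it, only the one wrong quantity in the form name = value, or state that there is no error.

no error

Step 1: r2 = -3 - -6 = 3 — confirmed correct.
Step 2: r2 = 3 - 8 = -5 — exactly as logged.
Step 3: r1 = 8 * -5 = -40 — confirmed correct.
Step 4: r2 = -(-5) = 5 — verified.
Step 5: r2 = -(5) = -5 — in agreement.
Step 6: r1 = -40 + -5 = -45 — exactly as logged.
Step 7: r2 = -45 — consistent with the transcript.
Step 8: r3 = -6 + -45 = -51 — in agreement.
Step 9: r2 = -(-45) = 45 — exactly as logged.
Step 10: r3 = -51 + -45 = -96 — exactly as logged.
Step 11: r3 = -45 — in agreement.
All steps check out; nothing to correct.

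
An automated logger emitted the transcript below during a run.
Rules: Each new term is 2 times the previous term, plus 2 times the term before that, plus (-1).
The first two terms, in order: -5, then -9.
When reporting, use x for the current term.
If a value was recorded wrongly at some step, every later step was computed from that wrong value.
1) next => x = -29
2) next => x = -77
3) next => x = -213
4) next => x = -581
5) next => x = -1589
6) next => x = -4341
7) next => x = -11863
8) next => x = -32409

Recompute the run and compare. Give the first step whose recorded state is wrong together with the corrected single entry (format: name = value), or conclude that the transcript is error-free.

Recomputing the run from the initial state:
step 1: x = -29
step 2: x = -77
step 3: x = -213
step 4: x = -581
step 5: x = -1589
step 6: x = -4341
step 7: x = -11861
step 8: x = -32405
The first disagreement with the transcript is at step 7, where the value should be x = -11861.

step 7, x = -11861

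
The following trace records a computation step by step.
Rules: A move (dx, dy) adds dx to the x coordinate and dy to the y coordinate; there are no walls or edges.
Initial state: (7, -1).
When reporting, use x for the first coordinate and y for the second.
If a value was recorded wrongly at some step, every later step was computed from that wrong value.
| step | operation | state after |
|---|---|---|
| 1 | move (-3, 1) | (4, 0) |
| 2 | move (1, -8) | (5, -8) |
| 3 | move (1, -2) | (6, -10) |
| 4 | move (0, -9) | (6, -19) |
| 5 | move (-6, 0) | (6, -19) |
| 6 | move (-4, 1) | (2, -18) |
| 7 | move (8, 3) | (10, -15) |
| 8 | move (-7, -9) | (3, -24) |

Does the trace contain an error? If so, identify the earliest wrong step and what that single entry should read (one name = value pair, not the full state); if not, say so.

Recomputing the run from the initial state:
step 1: x = 4, y = 0
step 2: x = 5, y = -8
step 3: x = 6, y = -10
step 4: x = 6, y = -19
step 5: x = 0, y = -19
step 6: x = -4, y = -18
step 7: x = 4, y = -15
step 8: x = -3, y = -24
The first disagreement with the trace is at step 5, where the value should be x = 0.

step 5, x = 0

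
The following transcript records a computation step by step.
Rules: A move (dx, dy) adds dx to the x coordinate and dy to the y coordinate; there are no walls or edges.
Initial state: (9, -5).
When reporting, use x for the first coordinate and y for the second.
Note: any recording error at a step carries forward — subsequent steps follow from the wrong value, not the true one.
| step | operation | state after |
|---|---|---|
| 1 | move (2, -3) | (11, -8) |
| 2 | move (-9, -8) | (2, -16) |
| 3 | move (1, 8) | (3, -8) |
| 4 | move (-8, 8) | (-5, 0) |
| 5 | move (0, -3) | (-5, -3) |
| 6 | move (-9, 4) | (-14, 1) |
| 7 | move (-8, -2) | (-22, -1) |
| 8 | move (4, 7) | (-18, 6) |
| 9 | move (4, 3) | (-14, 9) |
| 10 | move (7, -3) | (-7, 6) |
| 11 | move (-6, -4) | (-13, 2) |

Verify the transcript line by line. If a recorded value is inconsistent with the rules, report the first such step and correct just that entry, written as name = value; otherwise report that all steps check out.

Recomputing the run from the initial state:
step 1: x = 11, y = -8
step 2: x = 2, y = -16
step 3: x = 3, y = -8
step 4: x = -5, y = 0
step 5: x = -5, y = -3
step 6: x = -14, y = 1
step 7: x = -22, y = -1
step 8: x = -18, y = 6
step 9: x = -14, y = 9
step 10: x = -7, y = 6
step 11: x = -13, y = 2
This matches the transcript at every step.

no error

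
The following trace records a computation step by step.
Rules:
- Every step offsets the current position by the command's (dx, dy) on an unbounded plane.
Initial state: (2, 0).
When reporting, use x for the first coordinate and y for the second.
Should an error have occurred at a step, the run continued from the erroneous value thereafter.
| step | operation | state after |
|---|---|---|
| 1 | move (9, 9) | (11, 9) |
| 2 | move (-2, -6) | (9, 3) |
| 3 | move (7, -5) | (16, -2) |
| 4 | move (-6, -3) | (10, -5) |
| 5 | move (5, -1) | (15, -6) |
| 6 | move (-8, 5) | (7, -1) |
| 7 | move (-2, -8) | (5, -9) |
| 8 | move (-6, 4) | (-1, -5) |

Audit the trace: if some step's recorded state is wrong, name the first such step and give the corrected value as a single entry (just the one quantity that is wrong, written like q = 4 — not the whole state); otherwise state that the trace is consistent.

no error

Recomputing the run from the initial state:
step 1: x = 11, y = 9
step 2: x = 9, y = 3
step 3: x = 16, y = -2
step 4: x = 10, y = -5
step 5: x = 15, y = -6
step 6: x = 7, y = -1
step 7: x = 5, y = -9
step 8: x = -1, y = -5
This matches the trace at every step.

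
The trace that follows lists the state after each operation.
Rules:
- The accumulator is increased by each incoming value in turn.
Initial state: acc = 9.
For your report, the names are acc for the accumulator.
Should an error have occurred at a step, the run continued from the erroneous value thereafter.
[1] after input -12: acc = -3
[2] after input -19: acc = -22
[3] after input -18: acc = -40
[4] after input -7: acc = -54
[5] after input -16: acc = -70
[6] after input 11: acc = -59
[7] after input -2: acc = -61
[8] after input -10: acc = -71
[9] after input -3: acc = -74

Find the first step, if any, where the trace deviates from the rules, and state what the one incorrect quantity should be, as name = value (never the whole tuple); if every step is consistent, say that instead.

Recomputing the run from the initial state:
step 1: acc = -3
step 2: acc = -22
step 3: acc = -40
step 4: acc = -47
step 5: acc = -63
step 6: acc = -52
step 7: acc = -54
step 8: acc = -64
step 9: acc = -67
The first disagreement with the trace is at step 4, where the value should be acc = -47.

step 4, acc = -47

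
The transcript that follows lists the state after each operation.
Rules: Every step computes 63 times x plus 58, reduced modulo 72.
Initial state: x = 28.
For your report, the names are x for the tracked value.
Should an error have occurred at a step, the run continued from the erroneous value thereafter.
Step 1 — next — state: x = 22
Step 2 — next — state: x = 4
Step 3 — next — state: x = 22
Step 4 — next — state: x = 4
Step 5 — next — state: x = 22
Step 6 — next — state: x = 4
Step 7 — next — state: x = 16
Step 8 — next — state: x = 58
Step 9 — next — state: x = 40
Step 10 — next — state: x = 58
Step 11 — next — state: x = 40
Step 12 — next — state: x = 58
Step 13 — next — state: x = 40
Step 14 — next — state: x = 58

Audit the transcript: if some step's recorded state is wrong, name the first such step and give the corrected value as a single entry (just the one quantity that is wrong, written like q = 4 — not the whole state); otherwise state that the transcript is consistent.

step 7, x = 22

step 1: x = (63*28 + 58) mod 72 = 22 -> confirmed correct
step 2: x = (63*22 + 58) mod 72 = 4 -> confirmed correct
step 3: x = (63*4 + 58) mod 72 = 22 -> consistent with the transcript
step 4: x = (63*22 + 58) mod 72 = 4 -> in agreement
step 5: x = (63*4 + 58) mod 72 = 22 -> in agreement
step 6: x = (63*22 + 58) mod 72 = 4 -> confirmed correct
step 7: x = (63*4 + 58) mod 72 = 22 -> this is not what the transcript shows
First deviation found at step 7; the corrected entry is x = 22.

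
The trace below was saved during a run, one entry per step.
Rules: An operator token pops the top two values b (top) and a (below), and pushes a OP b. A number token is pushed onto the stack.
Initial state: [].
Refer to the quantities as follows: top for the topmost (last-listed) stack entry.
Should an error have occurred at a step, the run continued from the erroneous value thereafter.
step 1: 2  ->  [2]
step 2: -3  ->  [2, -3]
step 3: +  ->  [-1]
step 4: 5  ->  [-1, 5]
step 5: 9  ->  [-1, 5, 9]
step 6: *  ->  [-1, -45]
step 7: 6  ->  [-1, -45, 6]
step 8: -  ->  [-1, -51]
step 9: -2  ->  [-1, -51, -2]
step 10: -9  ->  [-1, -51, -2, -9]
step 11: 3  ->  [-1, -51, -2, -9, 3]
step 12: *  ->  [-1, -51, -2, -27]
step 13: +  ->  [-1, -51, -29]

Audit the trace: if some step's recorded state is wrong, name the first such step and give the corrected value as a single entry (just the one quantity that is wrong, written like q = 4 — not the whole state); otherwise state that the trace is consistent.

step 6, top = 45

1. push 2: top = 2 (verified)
2. push -3: top = -3 (checks out)
3. 2 + -3 = -1 (same as recorded)
4. push 5: top = 5 (no discrepancy)
5. push 9: top = 9 (same as recorded)
6. 5 * 9 = 45 (first mismatch against the trace)
That makes step 6 the first incorrect line — top = 45 is what it should show.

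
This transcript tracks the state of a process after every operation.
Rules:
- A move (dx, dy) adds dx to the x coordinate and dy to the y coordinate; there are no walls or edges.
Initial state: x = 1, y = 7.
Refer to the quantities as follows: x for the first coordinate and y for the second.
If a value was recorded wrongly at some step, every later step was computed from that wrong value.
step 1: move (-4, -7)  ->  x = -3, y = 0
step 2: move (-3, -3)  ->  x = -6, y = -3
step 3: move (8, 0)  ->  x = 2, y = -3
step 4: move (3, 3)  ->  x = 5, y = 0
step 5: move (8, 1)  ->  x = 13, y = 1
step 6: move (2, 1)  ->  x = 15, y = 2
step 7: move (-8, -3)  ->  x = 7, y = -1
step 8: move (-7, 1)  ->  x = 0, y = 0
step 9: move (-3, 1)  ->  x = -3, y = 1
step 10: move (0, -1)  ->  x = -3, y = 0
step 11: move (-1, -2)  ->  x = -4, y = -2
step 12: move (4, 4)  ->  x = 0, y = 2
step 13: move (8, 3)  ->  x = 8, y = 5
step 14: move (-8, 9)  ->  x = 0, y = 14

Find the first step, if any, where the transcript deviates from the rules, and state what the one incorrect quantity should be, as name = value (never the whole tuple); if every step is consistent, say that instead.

Step 1: x = 1 + (-4) = -3, y = 7 + (-7) = 0 — consistent with the transcript.
Step 2: x = -3 + (-3) = -6, y = 0 + (-3) = -3 — no discrepancy.
Step 3: x = -6 + (8) = 2, y = -3 + (0) = -3 — verified.
Step 4: x = 2 + (3) = 5, y = -3 + (3) = 0 — consistent with the transcript.
Step 5: x = 5 + (8) = 13, y = 0 + (1) = 1 — same as recorded.
Step 6: x = 13 + (2) = 15, y = 1 + (1) = 2 — in agreement.
Step 7: x = 15 + (-8) = 7, y = 2 + (-3) = -1 — verified.
Step 8: x = 7 + (-7) = 0, y = -1 + (1) = 0 — same as recorded.
Step 9: x = 0 + (-3) = -3, y = 0 + (1) = 1 — confirmed correct.
Step 10: x = -3 + (0) = -3, y = 1 + (-1) = 0 — checks out.
Step 11: x = -3 + (-1) = -4, y = 0 + (-2) = -2 — checks out.
Step 12: x = -4 + (4) = 0, y = -2 + (4) = 2 — matches.
Step 13: x = 0 + (8) = 8, y = 2 + (3) = 5 — checks out.
Step 14: x = 8 + (-8) = 0, y = 5 + (9) = 14 — matches.
Each recorded entry agrees with the recomputation.

no error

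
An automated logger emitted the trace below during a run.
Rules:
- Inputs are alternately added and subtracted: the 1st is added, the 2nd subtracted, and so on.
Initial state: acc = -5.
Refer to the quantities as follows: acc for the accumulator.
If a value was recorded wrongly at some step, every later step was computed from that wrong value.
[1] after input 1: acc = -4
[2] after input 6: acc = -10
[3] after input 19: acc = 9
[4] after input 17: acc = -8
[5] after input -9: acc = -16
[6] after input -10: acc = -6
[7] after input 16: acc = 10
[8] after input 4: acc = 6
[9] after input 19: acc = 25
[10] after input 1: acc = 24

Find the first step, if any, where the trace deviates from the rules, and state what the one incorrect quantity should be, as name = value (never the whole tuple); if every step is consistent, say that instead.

Step 1: acc = -5 + 1 = -4 — exactly as logged.
Step 2: acc = -4 - 6 = -10 — verified.
Step 3: acc = -10 + 19 = 9 — consistent with the trace.
Step 4: acc = 9 - 17 = -8 — in agreement.
Step 5: acc = -8 + -9 = -17 — a discrepancy with the trace.
So the first discrepancy is step 5, where the right value is acc = -17.

step 5, acc = -17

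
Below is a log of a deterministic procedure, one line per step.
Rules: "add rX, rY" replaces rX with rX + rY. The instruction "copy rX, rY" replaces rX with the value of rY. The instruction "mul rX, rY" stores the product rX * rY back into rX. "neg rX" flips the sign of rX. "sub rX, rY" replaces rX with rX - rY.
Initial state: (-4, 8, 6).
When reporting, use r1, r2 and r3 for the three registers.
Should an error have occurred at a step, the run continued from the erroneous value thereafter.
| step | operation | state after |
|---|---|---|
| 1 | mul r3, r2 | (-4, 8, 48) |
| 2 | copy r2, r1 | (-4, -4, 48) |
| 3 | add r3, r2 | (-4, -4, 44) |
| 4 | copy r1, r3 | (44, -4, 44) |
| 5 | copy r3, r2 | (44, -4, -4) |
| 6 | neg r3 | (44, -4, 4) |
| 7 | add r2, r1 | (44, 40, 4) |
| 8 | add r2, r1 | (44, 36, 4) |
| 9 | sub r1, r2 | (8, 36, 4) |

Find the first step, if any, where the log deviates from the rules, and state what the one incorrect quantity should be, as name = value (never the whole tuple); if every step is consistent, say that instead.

Step 1: r3 = 6 * 8 = 48 — consistent with the log.
Step 2: r2 = -4 — same as recorded.
Step 3: r3 = 48 + -4 = 44 — agrees with the log.
Step 4: r1 = 44 — matches.
Step 5: r3 = -4 — verified.
Step 6: r3 = -(-4) = 4 — same as recorded.
Step 7: r2 = -4 + 44 = 40 — consistent with the log.
Step 8: r2 = 40 + 44 = 84 — first mismatch against the log.
So the first discrepancy is step 8, where the right value is r2 = 84.

step 8, r2 = 84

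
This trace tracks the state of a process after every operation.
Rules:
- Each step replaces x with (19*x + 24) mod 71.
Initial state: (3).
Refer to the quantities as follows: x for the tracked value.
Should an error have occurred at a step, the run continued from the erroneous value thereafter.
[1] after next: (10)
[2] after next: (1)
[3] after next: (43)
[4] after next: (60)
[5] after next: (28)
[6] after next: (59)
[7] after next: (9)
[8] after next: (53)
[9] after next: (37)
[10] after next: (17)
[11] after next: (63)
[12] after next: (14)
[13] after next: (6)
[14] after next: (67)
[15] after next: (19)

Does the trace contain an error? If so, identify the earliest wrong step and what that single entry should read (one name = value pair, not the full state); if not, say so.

no error

Recomputing the run from the initial state:
step 1: x = 10
step 2: x = 1
step 3: x = 43
step 4: x = 60
step 5: x = 28
step 6: x = 59
step 7: x = 9
step 8: x = 53
step 9: x = 37
step 10: x = 17
step 11: x = 63
step 12: x = 14
step 13: x = 6
step 14: x = 67
step 15: x = 19
This matches the trace at every step.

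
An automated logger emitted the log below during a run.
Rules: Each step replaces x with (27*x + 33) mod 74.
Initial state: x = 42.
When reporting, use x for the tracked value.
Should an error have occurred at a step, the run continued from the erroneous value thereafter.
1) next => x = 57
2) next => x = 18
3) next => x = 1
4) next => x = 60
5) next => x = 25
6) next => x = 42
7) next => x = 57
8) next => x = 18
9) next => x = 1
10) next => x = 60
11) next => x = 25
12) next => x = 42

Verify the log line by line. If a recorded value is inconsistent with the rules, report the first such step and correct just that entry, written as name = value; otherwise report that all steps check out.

no error

step 1: x = (27*42 + 33) mod 74 = 57 -> agrees with the log
step 2: x = (27*57 + 33) mod 74 = 18 -> in agreement
step 3: x = (27*18 + 33) mod 74 = 1 -> agrees with the log
step 4: x = (27*1 + 33) mod 74 = 60 -> no discrepancy
step 5: x = (27*60 + 33) mod 74 = 25 -> in agreement
step 6: x = (27*25 + 33) mod 74 = 42 -> exactly as logged
step 7: x = (27*42 + 33) mod 74 = 57 -> checks out
step 8: x = (27*57 + 33) mod 74 = 18 -> exactly as logged
step 9: x = (27*18 + 33) mod 74 = 1 -> in agreement
step 10: x = (27*1 + 33) mod 74 = 60 -> exactly as logged
step 11: x = (27*60 + 33) mod 74 = 25 -> in agreement
step 12: x = (27*25 + 33) mod 74 = 42 -> exactly as logged
The whole run recomputes cleanly — no discrepancies.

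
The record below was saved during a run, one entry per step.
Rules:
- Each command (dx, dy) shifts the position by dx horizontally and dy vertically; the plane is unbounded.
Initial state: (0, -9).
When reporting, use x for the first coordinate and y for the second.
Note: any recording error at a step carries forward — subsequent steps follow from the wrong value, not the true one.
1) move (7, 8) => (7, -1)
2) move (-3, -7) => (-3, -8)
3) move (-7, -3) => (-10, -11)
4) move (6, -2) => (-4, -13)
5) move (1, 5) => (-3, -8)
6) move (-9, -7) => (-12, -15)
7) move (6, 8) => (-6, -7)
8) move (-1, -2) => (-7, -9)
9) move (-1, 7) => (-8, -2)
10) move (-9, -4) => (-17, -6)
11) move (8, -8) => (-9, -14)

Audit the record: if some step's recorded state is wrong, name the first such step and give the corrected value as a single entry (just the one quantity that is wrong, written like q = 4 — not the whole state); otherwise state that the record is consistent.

1. x = 0 + (7) = 7, y = -9 + (8) = -1 (checks out)
2. x = 7 + (-3) = 4, y = -1 + (-7) = -8 (the recorded entry deviates here)
That makes step 2 the first incorrect line — x = 4 is what it should show.

step 2, x = 4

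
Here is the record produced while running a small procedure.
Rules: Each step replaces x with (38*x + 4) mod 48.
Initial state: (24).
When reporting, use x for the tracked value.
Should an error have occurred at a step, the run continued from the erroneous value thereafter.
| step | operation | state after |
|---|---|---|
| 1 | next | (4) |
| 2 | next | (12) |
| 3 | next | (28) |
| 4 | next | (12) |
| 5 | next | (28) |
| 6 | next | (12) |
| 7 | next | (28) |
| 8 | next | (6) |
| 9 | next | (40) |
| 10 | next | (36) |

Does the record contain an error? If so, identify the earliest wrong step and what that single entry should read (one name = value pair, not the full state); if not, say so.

step 1: x = (38*24 + 4) mod 48 = 4 -> matches
step 2: x = (38*4 + 4) mod 48 = 12 -> matches
step 3: x = (38*12 + 4) mod 48 = 28 -> matches
step 4: x = (38*28 + 4) mod 48 = 12 -> agrees with the record
step 5: x = (38*12 + 4) mod 48 = 28 -> checks out
step 6: x = (38*28 + 4) mod 48 = 12 -> agrees with the record
step 7: x = (38*12 + 4) mod 48 = 28 -> verified
step 8: x = (38*28 + 4) mod 48 = 12 -> the record has a different value
That makes step 8 the first incorrect line — x = 12 is what it should show.

step 8, x = 12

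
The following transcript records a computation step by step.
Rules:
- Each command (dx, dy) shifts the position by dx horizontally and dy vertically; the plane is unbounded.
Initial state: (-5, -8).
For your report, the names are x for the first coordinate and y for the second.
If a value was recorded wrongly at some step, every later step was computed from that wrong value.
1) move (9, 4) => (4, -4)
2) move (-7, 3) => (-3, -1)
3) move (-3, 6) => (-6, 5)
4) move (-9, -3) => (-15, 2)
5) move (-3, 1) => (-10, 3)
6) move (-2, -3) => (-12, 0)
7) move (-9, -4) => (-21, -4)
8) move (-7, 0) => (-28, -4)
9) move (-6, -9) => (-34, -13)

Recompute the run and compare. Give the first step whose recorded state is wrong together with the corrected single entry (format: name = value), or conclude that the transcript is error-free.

Recomputing the run from the initial state:
step 1: x = 4, y = -4
step 2: x = -3, y = -1
step 3: x = -6, y = 5
step 4: x = -15, y = 2
step 5: x = -18, y = 3
step 6: x = -20, y = 0
step 7: x = -29, y = -4
step 8: x = -36, y = -4
step 9: x = -42, y = -13
The first disagreement with the transcript is at step 5, where the value should be x = -18.

step 5, x = -18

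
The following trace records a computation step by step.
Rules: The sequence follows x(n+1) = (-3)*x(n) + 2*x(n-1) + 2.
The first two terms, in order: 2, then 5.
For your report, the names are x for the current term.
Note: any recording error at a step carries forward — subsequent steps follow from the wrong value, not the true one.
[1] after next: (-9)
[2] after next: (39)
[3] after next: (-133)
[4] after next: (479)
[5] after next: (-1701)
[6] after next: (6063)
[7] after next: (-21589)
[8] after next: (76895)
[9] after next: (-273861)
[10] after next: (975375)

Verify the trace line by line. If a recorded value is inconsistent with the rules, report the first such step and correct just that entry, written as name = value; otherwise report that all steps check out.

Recomputing the run from the initial state:
step 1: x = -9
step 2: x = 39
step 3: x = -133
step 4: x = 479
step 5: x = -1701
step 6: x = 6063
step 7: x = -21589
step 8: x = 76895
step 9: x = -273861
step 10: x = 975375
This matches the trace at every step.

no error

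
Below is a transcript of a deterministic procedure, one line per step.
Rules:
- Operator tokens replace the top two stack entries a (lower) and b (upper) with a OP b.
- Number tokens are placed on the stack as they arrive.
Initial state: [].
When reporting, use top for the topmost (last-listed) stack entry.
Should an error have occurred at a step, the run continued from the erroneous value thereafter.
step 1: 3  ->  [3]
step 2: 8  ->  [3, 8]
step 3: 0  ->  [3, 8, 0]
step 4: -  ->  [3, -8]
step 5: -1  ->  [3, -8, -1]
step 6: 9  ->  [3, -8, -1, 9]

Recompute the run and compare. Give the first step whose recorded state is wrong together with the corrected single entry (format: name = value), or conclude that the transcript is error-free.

Recomputing the run from the initial state:
step 1: [3]
step 2: [3, 8]
step 3: [3, 8, 0]
step 4: [3, 8]
step 5: [3, 8, -1]
step 6: [3, 8, -1, 9]
The first disagreement with the transcript is at step 4, where the value should be top = 8.

step 4, top = 8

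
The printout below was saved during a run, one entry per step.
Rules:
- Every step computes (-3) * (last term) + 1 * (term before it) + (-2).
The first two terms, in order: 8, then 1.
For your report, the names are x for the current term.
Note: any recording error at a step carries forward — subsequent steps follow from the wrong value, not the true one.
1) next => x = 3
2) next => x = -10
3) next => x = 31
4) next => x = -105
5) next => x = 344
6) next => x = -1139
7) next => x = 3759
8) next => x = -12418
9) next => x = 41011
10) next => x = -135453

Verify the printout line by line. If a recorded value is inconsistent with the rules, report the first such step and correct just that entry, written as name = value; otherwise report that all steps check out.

no error

Recomputing the run from the initial state:
step 1: x = 3
step 2: x = -10
step 3: x = 31
step 4: x = -105
step 5: x = 344
step 6: x = -1139
step 7: x = 3759
step 8: x = -12418
step 9: x = 41011
step 10: x = -135453
This matches the printout at every step.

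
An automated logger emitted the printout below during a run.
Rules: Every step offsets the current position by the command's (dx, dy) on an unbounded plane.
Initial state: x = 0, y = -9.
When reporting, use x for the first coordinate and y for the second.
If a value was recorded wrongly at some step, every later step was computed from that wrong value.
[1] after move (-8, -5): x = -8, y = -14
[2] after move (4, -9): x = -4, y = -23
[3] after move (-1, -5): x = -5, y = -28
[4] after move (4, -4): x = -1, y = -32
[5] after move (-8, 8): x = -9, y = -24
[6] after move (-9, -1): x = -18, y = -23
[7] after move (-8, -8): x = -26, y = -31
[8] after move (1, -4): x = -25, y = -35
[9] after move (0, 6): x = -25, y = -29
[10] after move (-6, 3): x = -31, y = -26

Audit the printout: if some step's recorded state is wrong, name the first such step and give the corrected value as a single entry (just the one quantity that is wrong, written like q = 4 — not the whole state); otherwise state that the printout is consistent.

1. x = 0 + (-8) = -8, y = -9 + (-5) = -14 (consistent with the printout)
2. x = -8 + (4) = -4, y = -14 + (-9) = -23 (checks out)
3. x = -4 + (-1) = -5, y = -23 + (-5) = -28 (consistent with the printout)
4. x = -5 + (4) = -1, y = -28 + (-4) = -32 (consistent with the printout)
5. x = -1 + (-8) = -9, y = -32 + (8) = -24 (consistent with the printout)
6. x = -9 + (-9) = -18, y = -24 + (-1) = -25 (the entry is off here)
First incorrect step: 6; the correct value is y = -25.

step 6, y = -25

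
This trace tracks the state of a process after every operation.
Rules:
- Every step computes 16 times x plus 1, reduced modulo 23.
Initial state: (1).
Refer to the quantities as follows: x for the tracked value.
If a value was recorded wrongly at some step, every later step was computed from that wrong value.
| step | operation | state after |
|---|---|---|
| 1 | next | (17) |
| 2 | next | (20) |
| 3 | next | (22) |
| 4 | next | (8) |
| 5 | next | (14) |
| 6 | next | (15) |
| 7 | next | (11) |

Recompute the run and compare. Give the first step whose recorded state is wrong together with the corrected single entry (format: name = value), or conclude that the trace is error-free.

step 6, x = 18

step 1: x = (16*1 + 1) mod 23 = 17 -> confirmed correct
step 2: x = (16*17 + 1) mod 23 = 20 -> consistent with the trace
step 3: x = (16*20 + 1) mod 23 = 22 -> same as recorded
step 4: x = (16*22 + 1) mod 23 = 8 -> agrees with the trace
step 5: x = (16*8 + 1) mod 23 = 14 -> no discrepancy
step 6: x = (16*14 + 1) mod 23 = 18 -> first mismatch against the trace
The earliest wrong entry is at step 6: it should read x = 18.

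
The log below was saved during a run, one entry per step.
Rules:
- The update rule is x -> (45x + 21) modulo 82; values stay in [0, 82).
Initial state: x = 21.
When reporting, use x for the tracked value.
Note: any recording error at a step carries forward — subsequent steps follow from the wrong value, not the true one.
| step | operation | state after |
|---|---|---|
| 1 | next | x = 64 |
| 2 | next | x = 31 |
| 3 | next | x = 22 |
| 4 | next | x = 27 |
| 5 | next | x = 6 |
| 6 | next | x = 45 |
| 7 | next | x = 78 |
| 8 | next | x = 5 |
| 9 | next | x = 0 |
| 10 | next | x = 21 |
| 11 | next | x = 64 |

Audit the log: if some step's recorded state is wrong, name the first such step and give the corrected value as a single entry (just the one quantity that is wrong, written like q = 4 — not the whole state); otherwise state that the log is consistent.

no error

Recomputing the run from the initial state:
step 1: x = 64
step 2: x = 31
step 3: x = 22
step 4: x = 27
step 5: x = 6
step 6: x = 45
step 7: x = 78
step 8: x = 5
step 9: x = 0
step 10: x = 21
step 11: x = 64
This matches the log at every step.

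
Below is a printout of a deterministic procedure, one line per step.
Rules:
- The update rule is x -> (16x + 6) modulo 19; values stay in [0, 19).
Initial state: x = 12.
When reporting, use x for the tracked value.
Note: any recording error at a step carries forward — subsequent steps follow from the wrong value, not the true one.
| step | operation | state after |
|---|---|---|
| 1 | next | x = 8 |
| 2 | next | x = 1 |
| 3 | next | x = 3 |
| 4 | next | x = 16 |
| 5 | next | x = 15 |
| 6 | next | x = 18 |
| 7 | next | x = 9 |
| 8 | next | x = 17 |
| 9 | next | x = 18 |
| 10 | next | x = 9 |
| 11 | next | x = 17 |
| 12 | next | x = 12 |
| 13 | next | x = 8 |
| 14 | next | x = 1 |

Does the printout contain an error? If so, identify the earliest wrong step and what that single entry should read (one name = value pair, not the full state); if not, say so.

step 9, x = 12

step 1: x = (16*12 + 6) mod 19 = 8 -> confirmed correct
step 2: x = (16*8 + 6) mod 19 = 1 -> same as recorded
step 3: x = (16*1 + 6) mod 19 = 3 -> in agreement
step 4: x = (16*3 + 6) mod 19 = 16 -> consistent with the printout
step 5: x = (16*16 + 6) mod 19 = 15 -> confirmed correct
step 6: x = (16*15 + 6) mod 19 = 18 -> confirmed correct
step 7: x = (16*18 + 6) mod 19 = 9 -> confirmed correct
step 8: x = (16*9 + 6) mod 19 = 17 -> verified
step 9: x = (16*17 + 6) mod 19 = 12 -> not what was recorded
The earliest wrong entry is at step 9: it should read x = 12.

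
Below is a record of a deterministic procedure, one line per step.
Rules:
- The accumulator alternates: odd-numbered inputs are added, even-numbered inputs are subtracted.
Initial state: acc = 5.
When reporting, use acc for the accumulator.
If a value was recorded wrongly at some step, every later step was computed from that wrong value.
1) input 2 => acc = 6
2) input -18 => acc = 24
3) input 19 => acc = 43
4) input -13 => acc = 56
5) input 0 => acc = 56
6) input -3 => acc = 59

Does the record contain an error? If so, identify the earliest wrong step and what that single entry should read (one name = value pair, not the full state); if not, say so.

step 1, acc = 7

1. acc = 5 + 2 = 7 (first mismatch against the record)
First incorrect step: 1; the correct value is acc = 7.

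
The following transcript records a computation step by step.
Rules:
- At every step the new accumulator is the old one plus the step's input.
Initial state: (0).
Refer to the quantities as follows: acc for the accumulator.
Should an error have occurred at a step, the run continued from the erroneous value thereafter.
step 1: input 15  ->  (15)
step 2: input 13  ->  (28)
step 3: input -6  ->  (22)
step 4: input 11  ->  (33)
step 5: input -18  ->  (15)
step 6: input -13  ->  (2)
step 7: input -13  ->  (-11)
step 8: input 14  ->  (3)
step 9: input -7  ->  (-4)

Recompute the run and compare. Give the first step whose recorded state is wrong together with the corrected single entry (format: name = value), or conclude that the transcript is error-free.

Recomputing the run from the initial state:
step 1: acc = 15
step 2: acc = 28
step 3: acc = 22
step 4: acc = 33
step 5: acc = 15
step 6: acc = 2
step 7: acc = -11
step 8: acc = 3
step 9: acc = -4
This matches the transcript at every step.

no error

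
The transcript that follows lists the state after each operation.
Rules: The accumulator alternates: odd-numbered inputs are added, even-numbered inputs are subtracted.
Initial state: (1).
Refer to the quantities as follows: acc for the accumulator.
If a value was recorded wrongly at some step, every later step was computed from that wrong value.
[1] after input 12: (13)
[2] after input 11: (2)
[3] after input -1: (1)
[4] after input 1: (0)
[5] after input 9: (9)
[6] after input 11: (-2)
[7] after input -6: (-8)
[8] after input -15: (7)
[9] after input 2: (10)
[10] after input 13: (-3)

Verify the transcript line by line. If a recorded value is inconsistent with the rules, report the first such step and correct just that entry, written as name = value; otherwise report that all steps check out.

step 9, acc = 9

1. acc = 1 + 12 = 13 (agrees with the transcript)
2. acc = 13 - 11 = 2 (exactly as logged)
3. acc = 2 + -1 = 1 (checks out)
4. acc = 1 - 1 = 0 (verified)
5. acc = 0 + 9 = 9 (no discrepancy)
6. acc = 9 - 11 = -2 (checks out)
7. acc = -2 + -6 = -8 (in agreement)
8. acc = -8 - -15 = 7 (consistent with the transcript)
9. acc = 7 + 2 = 9 (a discrepancy with the transcript)
Step 9 is the first one off; corrected, acc = 9.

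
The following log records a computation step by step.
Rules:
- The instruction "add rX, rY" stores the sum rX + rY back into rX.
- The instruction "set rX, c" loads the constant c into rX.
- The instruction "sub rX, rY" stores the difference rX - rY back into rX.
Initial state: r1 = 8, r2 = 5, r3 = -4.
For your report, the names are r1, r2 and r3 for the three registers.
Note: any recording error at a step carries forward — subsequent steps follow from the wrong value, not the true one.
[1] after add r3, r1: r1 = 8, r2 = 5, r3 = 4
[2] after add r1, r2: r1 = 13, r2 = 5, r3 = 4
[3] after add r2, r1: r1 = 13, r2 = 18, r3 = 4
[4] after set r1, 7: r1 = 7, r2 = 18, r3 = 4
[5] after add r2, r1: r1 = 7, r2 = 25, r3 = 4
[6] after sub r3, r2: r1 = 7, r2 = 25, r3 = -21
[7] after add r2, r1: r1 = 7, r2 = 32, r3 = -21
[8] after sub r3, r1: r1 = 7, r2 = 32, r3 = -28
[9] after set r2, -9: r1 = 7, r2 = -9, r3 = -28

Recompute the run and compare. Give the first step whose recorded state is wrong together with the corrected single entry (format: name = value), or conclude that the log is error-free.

Recomputing the run from the initial state:
step 1: r1 = 8, r2 = 5, r3 = 4
step 2: r1 = 13, r2 = 5, r3 = 4
step 3: r1 = 13, r2 = 18, r3 = 4
step 4: r1 = 7, r2 = 18, r3 = 4
step 5: r1 = 7, r2 = 25, r3 = 4
step 6: r1 = 7, r2 = 25, r3 = -21
step 7: r1 = 7, r2 = 32, r3 = -21
step 8: r1 = 7, r2 = 32, r3 = -28
step 9: r1 = 7, r2 = -9, r3 = -28
This matches the log at every step.

no error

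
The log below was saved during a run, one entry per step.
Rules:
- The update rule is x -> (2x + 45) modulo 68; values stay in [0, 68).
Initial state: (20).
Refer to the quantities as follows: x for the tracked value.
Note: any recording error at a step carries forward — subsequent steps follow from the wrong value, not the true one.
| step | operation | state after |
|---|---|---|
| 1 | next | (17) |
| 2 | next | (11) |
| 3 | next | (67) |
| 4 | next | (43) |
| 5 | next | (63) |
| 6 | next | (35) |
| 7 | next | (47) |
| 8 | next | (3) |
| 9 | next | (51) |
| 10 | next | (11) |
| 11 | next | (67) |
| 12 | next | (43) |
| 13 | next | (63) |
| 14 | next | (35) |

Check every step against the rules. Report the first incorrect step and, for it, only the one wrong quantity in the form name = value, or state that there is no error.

no error

1. x = (2*20 + 45) mod 68 = 17 (matches)
2. x = (2*17 + 45) mod 68 = 11 (consistent with the log)
3. x = (2*11 + 45) mod 68 = 67 (verified)
4. x = (2*67 + 45) mod 68 = 43 (same as recorded)
5. x = (2*43 + 45) mod 68 = 63 (in agreement)
6. x = (2*63 + 45) mod 68 = 35 (no discrepancy)
7. x = (2*35 + 45) mod 68 = 47 (same as recorded)
8. x = (2*47 + 45) mod 68 = 3 (agrees with the log)
9. x = (2*3 + 45) mod 68 = 51 (verified)
10. x = (2*51 + 45) mod 68 = 11 (checks out)
11. x = (2*11 + 45) mod 68 = 67 (no discrepancy)
12. x = (2*67 + 45) mod 68 = 43 (matches)
13. x = (2*43 + 45) mod 68 = 63 (consistent with the log)
14. x = (2*63 + 45) mod 68 = 35 (same as recorded)
Nothing is out of place; the run is error-free.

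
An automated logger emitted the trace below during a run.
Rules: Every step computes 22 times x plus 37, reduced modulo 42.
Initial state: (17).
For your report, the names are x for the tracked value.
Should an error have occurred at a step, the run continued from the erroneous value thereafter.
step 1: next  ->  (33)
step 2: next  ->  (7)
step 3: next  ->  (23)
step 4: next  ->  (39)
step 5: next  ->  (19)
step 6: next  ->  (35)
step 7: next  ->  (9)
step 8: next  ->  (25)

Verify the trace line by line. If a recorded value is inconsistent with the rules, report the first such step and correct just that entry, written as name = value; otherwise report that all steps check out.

step 5, x = 13

Step 1: x = (22*17 + 37) mod 42 = 33 — confirmed correct.
Step 2: x = (22*33 + 37) mod 42 = 7 — agrees with the trace.
Step 3: x = (22*7 + 37) mod 42 = 23 — consistent with the trace.
Step 4: x = (22*23 + 37) mod 42 = 39 — in agreement.
Step 5: x = (22*39 + 37) mod 42 = 13 — the trace has a different value.
The audit stops at step 5: the recorded entry is wrong and should be x = 13.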